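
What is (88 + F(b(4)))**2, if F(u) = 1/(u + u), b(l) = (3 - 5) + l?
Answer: 124609/16 ≈ 7788.1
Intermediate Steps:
b(l) = -2 + l
F(u) = 1/(2*u)
(88 + F(b(4)))**2 = (88 + 1/(2*(-2 + 4)))**2 = (88 + (1/2)/2)**2 = (88 + (1/2)*(1/2))**2 = (88 + 1/4)**2 = (353/4)**2 = 124609/16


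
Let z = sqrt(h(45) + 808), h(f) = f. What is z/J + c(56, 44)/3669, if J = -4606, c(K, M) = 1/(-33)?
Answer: -1/121077 - sqrt(853)/4606 ≈ -0.0063492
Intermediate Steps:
c(K, M) = -1/33
z = sqrt(853) (z = sqrt(45 + 808) = sqrt(853) ≈ 29.206)
z/J + c(56, 44)/3669 = sqrt(853)/(-4606) - 1/33/3669 = sqrt(853)*(-1/4606) - 1/33*1/3669 = -sqrt(853)/4606 - 1/121077 = -1/121077 - sqrt(853)/4606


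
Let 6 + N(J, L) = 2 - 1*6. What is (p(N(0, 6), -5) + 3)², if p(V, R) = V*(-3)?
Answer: 1089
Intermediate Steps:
N(J, L) = -10 (N(J, L) = -6 + (2 - 1*6) = -6 + (2 - 6) = -6 - 4 = -10)
p(V, R) = -3*V
(p(N(0, 6), -5) + 3)² = (-3*(-10) + 3)² = (30 + 3)² = 33² = 1089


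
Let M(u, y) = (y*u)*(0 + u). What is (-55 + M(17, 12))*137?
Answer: 467581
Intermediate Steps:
M(u, y) = y*u² (M(u, y) = (u*y)*u = y*u²)
(-55 + M(17, 12))*137 = (-55 + 12*17²)*137 = (-55 + 12*289)*137 = (-55 + 3468)*137 = 3413*137 = 467581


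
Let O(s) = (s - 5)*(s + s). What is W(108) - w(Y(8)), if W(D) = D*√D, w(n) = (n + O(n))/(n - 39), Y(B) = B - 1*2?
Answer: 6/11 + 648*√3 ≈ 1122.9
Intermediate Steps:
O(s) = 2*s*(-5 + s) (O(s) = (-5 + s)*(2*s) = 2*s*(-5 + s))
Y(B) = -2 + B (Y(B) = B - 2 = -2 + B)
w(n) = (n + 2*n*(-5 + n))/(-39 + n) (w(n) = (n + 2*n*(-5 + n))/(n - 39) = (n + 2*n*(-5 + n))/(-39 + n))
W(D) = D^(3/2)
W(108) - w(Y(8)) = 108^(3/2) - (-2 + 8)*(-9 + 2*(-2 + 8))/(-39 + (-2 + 8)) = 648*√3 - 6*(-9 + 2*6)/(-39 + 6) = 648*√3 - 6*(-9 + 12)/(-33) = 648*√3 - 6*(-1)*3/33 = 648*√3 - 1*(-6/11) = 648*√3 + 6/11 = 6/11 + 648*√3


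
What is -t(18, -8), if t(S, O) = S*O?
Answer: 144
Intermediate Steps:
t(S, O) = O*S
-t(18, -8) = -(-8)*18 = -1*(-144) = 144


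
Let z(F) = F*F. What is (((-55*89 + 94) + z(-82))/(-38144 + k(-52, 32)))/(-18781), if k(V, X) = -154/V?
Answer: 49998/18624497927 ≈ 2.6845e-6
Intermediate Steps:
z(F) = F**2
(((-55*89 + 94) + z(-82))/(-38144 + k(-52, 32)))/(-18781) = (((-55*89 + 94) + (-82)**2)/(-38144 - 154/(-52)))/(-18781) = (((-4895 + 94) + 6724)/(-38144 - 154*(-1/52)))*(-1/18781) = ((-4801 + 6724)/(-38144 + 77/26))*(-1/18781) = (1923/(-991667/26))*(-1/18781) = (1923*(-26/991667))*(-1/18781) = -49998/991667*(-1/18781) = 49998/18624497927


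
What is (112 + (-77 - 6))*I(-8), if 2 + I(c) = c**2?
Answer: 1798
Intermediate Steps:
I(c) = -2 + c**2
(112 + (-77 - 6))*I(-8) = (112 + (-77 - 6))*(-2 + (-8)**2) = (112 - 83)*(-2 + 64) = 29*62 = 1798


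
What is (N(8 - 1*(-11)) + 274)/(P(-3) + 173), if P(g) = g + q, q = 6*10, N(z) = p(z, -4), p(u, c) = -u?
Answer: 51/46 ≈ 1.1087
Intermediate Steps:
N(z) = -z
q = 60
P(g) = 60 + g (P(g) = g + 60 = 60 + g)
(N(8 - 1*(-11)) + 274)/(P(-3) + 173) = (-(8 - 1*(-11)) + 274)/((60 - 3) + 173) = (-(8 + 11) + 274)/(57 + 173) = (-1*19 + 274)/230 = (-19 + 274)*(1/230) = 255*(1/230) = 51/46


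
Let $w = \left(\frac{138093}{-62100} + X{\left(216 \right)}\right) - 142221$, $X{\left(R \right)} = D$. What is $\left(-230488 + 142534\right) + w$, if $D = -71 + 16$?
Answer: $- \frac{4765807031}{20700} \approx -2.3023 \cdot 10^{5}$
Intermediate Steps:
$D = -55$
$X{\left(R \right)} = -55$
$w = - \frac{2945159231}{20700}$ ($w = \left(\frac{138093}{-62100} - 55\right) - 142221 = \left(138093 \left(- \frac{1}{62100}\right) - 55\right) - 142221 = \left(- \frac{46031}{20700} - 55\right) - 142221 = - \frac{1184531}{20700} - 142221 = - \frac{2945159231}{20700} \approx -1.4228 \cdot 10^{5}$)
$\left(-230488 + 142534\right) + w = \left(-230488 + 142534\right) - \frac{2945159231}{20700} = -87954 - \frac{2945159231}{20700} = - \frac{4765807031}{20700}$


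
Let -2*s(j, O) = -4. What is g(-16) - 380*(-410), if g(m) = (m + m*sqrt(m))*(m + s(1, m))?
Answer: 156024 + 896*I ≈ 1.5602e+5 + 896.0*I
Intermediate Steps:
s(j, O) = 2 (s(j, O) = -1/2*(-4) = 2)
g(m) = (2 + m)*(m + m**(3/2)) (g(m) = (m + m*sqrt(m))*(m + 2) = (m + m**(3/2))*(2 + m) = (2 + m)*(m + m**(3/2)))
g(-16) - 380*(-410) = ((-16)**2 + (-16)**(5/2) + 2*(-16) + 2*(-16)**(3/2)) - 380*(-410) = (256 + 1024*I - 32 + 2*(-64*I)) + 155800 = (256 + 1024*I - 32 - 128*I) + 155800 = (224 + 896*I) + 155800 = 156024 + 896*I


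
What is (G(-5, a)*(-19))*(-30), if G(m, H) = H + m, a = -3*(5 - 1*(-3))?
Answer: -16530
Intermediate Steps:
a = -24 (a = -3*(5 + 3) = -3*8 = -24)
(G(-5, a)*(-19))*(-30) = ((-24 - 5)*(-19))*(-30) = -29*(-19)*(-30) = 551*(-30) = -16530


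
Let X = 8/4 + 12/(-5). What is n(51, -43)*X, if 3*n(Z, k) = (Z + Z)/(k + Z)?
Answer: -17/10 ≈ -1.7000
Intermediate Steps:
n(Z, k) = 2*Z/(3*(Z + k)) (n(Z, k) = ((Z + Z)/(k + Z))/3 = ((2*Z)/(Z + k))/3 = (2*Z/(Z + k))/3 = 2*Z/(3*(Z + k)))
X = -⅖ (X = 8*(¼) + 12*(-⅕) = 2 - 12/5 = -⅖ ≈ -0.40000)
n(51, -43)*X = ((⅔)*51/(51 - 43))*(-⅖) = ((⅔)*51/8)*(-⅖) = ((⅔)*51*(⅛))*(-⅖) = (17/4)*(-⅖) = -17/10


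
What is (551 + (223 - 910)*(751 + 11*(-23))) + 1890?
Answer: -339685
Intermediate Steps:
(551 + (223 - 910)*(751 + 11*(-23))) + 1890 = (551 - 687*(751 - 253)) + 1890 = (551 - 687*498) + 1890 = (551 - 342126) + 1890 = -341575 + 1890 = -339685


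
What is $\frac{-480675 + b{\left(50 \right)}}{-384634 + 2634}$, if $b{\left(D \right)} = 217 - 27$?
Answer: $\frac{96097}{76400} \approx 1.2578$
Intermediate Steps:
$b{\left(D \right)} = 190$ ($b{\left(D \right)} = 217 - 27 = 190$)
$\frac{-480675 + b{\left(50 \right)}}{-384634 + 2634} = \frac{-480675 + 190}{-384634 + 2634} = - \frac{480485}{-382000} = \left(-480485\right) \left(- \frac{1}{382000}\right) = \frac{96097}{76400}$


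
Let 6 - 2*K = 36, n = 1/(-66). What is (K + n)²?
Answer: 982081/4356 ≈ 225.45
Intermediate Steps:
n = -1/66 ≈ -0.015152
K = -15 (K = 3 - ½*36 = 3 - 18 = -15)
(K + n)² = (-15 - 1/66)² = (-991/66)² = 982081/4356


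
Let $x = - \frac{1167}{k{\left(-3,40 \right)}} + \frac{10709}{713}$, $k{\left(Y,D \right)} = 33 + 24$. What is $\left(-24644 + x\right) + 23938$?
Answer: $- \frac{9638068}{13547} \approx -711.45$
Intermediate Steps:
$k{\left(Y,D \right)} = 57$
$x = - \frac{73886}{13547}$ ($x = - \frac{1167}{57} + \frac{10709}{713} = \left(-1167\right) \frac{1}{57} + 10709 \cdot \frac{1}{713} = - \frac{389}{19} + \frac{10709}{713} = - \frac{73886}{13547} \approx -5.454$)
$\left(-24644 + x\right) + 23938 = \left(-24644 - \frac{73886}{13547}\right) + 23938 = - \frac{333926154}{13547} + 23938 = - \frac{9638068}{13547}$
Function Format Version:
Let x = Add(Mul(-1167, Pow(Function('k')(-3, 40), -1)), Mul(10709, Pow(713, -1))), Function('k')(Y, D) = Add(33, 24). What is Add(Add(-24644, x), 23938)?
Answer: Rational(-9638068, 13547) ≈ -711.45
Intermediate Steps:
Function('k')(Y, D) = 57
x = Rational(-73886, 13547) (x = Add(Mul(-1167, Pow(57, -1)), Mul(10709, Pow(713, -1))) = Add(Mul(-1167, Rational(1, 57)), Mul(10709, Rational(1, 713))) = Add(Rational(-389, 19), Rational(10709, 713)) = Rational(-73886, 13547) ≈ -5.4540)
Add(Add(-24644, x), 23938) = Add(Add(-24644, Rational(-73886, 13547)), 23938) = Add(Rational(-333926154, 13547), 23938) = Rational(-9638068, 13547)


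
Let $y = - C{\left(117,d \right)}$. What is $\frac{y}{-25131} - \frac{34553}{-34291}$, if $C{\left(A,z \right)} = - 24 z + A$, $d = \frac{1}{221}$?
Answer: $\frac{64263836102}{63483511247} \approx 1.0123$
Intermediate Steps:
$d = \frac{1}{221} \approx 0.0045249$
$C{\left(A,z \right)} = A - 24 z$
$y = - \frac{25833}{221}$ ($y = - (117 - \frac{24}{221}) = \left(-1\right) \frac{25833}{221} = - \frac{25833}{221} \approx -116.89$)
$\frac{y}{-25131} - \frac{34553}{-34291} = - \frac{25833}{221 \left(-25131\right)} - \frac{34553}{-34291} = \left(- \frac{25833}{221}\right) \left(- \frac{1}{25131}\right) - - \frac{34553}{34291} = \frac{8611}{1851317} + \frac{34553}{34291} = \frac{64263836102}{63483511247}$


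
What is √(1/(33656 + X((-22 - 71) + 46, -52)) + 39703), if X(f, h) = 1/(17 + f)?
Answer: √40475290202067193/1009679 ≈ 199.26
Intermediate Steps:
√(1/(33656 + X((-22 - 71) + 46, -52)) + 39703) = √(1/(33656 + 1/(17 + ((-22 - 71) + 46))) + 39703) = √(1/(33656 + 1/(17 + (-93 + 46))) + 39703) = √(1/(33656 + 1/(17 - 47)) + 39703) = √(1/(33656 + 1/(-30)) + 39703) = √(1/(33656 - 1/30) + 39703) = √(1/(1009679/30) + 39703) = √(30/1009679 + 39703) = √(40087285367/1009679) = √40475290202067193/1009679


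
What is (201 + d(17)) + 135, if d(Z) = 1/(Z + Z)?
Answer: 11425/34 ≈ 336.03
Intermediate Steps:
d(Z) = 1/(2*Z)
(201 + d(17)) + 135 = (201 + (½)/17) + 135 = (201 + (½)*(1/17)) + 135 = (201 + 1/34) + 135 = 6835/34 + 135 = 11425/34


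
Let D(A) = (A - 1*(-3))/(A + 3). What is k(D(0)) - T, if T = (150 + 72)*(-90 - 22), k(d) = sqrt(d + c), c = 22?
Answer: 24864 + sqrt(23) ≈ 24869.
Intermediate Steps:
D(A) = 1 (D(A) = (A + 3)/(3 + A) = (3 + A)/(3 + A) = 1)
k(d) = sqrt(22 + d) (k(d) = sqrt(d + 22) = sqrt(22 + d))
T = -24864 (T = 222*(-112) = -24864)
k(D(0)) - T = sqrt(22 + 1) - 1*(-24864) = sqrt(23) + 24864 = 24864 + sqrt(23)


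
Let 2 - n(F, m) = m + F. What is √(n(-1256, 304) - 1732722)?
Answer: 2*I*√432942 ≈ 1316.0*I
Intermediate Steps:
n(F, m) = 2 - F - m (n(F, m) = 2 - (m + F) = 2 - (F + m) = 2 + (-F - m) = 2 - F - m)
√(n(-1256, 304) - 1732722) = √((2 - 1*(-1256) - 1*304) - 1732722) = √((2 + 1256 - 304) - 1732722) = √(954 - 1732722) = √(-1731768) = 2*I*√432942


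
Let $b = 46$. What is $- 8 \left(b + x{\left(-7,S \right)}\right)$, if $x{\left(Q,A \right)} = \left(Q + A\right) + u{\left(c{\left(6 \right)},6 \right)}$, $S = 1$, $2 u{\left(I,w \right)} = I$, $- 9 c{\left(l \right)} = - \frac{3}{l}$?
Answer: $- \frac{2882}{9} \approx -320.22$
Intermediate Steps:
$c{\left(l \right)} = \frac{1}{3 l}$ ($c{\left(l \right)} = - \frac{\left(-3\right) \frac{1}{l}}{9} = \frac{1}{3 l}$)
$u{\left(I,w \right)} = \frac{I}{2}$
$x{\left(Q,A \right)} = \frac{1}{36} + A + Q$ ($x{\left(Q,A \right)} = \left(Q + A\right) + \frac{\frac{1}{3} \cdot \frac{1}{6}}{2} = \left(A + Q\right) + \frac{\frac{1}{3} \cdot \frac{1}{6}}{2} = \left(A + Q\right) + \frac{1}{2} \cdot \frac{1}{18} = \left(A + Q\right) + \frac{1}{36} = \frac{1}{36} + A + Q$)
$- 8 \left(b + x{\left(-7,S \right)}\right) = - 8 \left(46 + \left(\frac{1}{36} + 1 - 7\right)\right) = - 8 \left(46 - \frac{215}{36}\right) = \left(-8\right) \frac{1441}{36} = - \frac{2882}{9}$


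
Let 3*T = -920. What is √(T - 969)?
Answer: I*√11481/3 ≈ 35.716*I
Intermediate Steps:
T = -920/3 (T = (⅓)*(-920) = -920/3 ≈ -306.67)
√(T - 969) = √(-920/3 - 969) = √(-3827/3) = I*√11481/3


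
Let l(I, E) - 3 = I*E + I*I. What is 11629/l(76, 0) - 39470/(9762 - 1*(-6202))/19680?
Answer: 365327250895/181559721408 ≈ 2.0122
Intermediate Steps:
l(I, E) = 3 + I**2 + E*I (l(I, E) = 3 + (I*E + I*I) = 3 + (E*I + I**2) = 3 + (I**2 + E*I) = 3 + I**2 + E*I)
11629/l(76, 0) - 39470/(9762 - 1*(-6202))/19680 = 11629/(3 + 76**2 + 0*76) - 39470/(9762 - 1*(-6202))/19680 = 11629/(3 + 5776 + 0) - 39470/(9762 + 6202)*(1/19680) = 11629/5779 - 39470/15964*(1/19680) = 11629*(1/5779) - 39470*1/15964*(1/19680) = 11629/5779 - 19735/7982*1/19680 = 11629/5779 - 3947/31417152 = 365327250895/181559721408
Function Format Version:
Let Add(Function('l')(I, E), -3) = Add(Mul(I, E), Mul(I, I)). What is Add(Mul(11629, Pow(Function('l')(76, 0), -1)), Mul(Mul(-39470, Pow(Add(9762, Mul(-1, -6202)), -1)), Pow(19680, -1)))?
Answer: Rational(365327250895, 181559721408) ≈ 2.0122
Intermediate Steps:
Function('l')(I, E) = Add(3, Pow(I, 2), Mul(E, I)) (Function('l')(I, E) = Add(3, Add(Mul(I, E), Mul(I, I))) = Add(3, Add(Mul(E, I), Pow(I, 2))) = Add(3, Add(Pow(I, 2), Mul(E, I))) = Add(3, Pow(I, 2), Mul(E, I)))
Add(Mul(11629, Pow(Function('l')(76, 0), -1)), Mul(Mul(-39470, Pow(Add(9762, Mul(-1, -6202)), -1)), Pow(19680, -1))) = Add(Mul(11629, Pow(Add(3, Pow(76, 2), Mul(0, 76)), -1)), Mul(Mul(-39470, Pow(Add(9762, Mul(-1, -6202)), -1)), Pow(19680, -1))) = Add(Mul(11629, Pow(Add(3, 5776, 0), -1)), Mul(Mul(-39470, Pow(Add(9762, 6202), -1)), Rational(1, 19680))) = Add(Mul(11629, Pow(5779, -1)), Mul(Mul(-39470, Pow(15964, -1)), Rational(1, 19680))) = Add(Mul(11629, Rational(1, 5779)), Mul(Mul(-39470, Rational(1, 15964)), Rational(1, 19680))) = Add(Rational(11629, 5779), Mul(Rational(-19735, 7982), Rational(1, 19680))) = Add(Rational(11629, 5779), Rational(-3947, 31417152)) = Rational(365327250895, 181559721408)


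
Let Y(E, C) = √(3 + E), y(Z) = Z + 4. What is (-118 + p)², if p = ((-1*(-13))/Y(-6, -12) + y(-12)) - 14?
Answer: 58631/3 + 3640*I*√3/3 ≈ 19544.0 + 2101.6*I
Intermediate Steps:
y(Z) = 4 + Z
p = -22 - 13*I*√3/3 (p = ((-1*(-13))/(√(3 - 6)) + (4 - 12)) - 14 = (13/(√(-3)) - 8) - 14 = (13/((I*√3)) - 8) - 14 = (13*(-I*√3/3) - 8) - 14 = (-13*I*√3/3 - 8) - 14 = (-8 - 13*I*√3/3) - 14 = -22 - 13*I*√3/3 ≈ -22.0 - 7.5056*I)
(-118 + p)² = (-118 + (-22 - 13*I*√3/3))² = (-140 - 13*I*√3/3)²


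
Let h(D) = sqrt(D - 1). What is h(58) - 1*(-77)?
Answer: 77 + sqrt(57) ≈ 84.550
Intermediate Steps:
h(D) = sqrt(-1 + D)
h(58) - 1*(-77) = sqrt(-1 + 58) - 1*(-77) = sqrt(57) + 77 = 77 + sqrt(57)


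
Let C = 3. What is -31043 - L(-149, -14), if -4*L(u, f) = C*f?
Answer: -62107/2 ≈ -31054.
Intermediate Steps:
L(u, f) = -3*f/4
-31043 - L(-149, -14) = -31043 - (-3)*(-14)/4 = -31043 - 1*21/2 = -31043 - 21/2 = -62107/2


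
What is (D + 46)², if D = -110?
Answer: 4096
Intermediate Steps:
(D + 46)² = (-110 + 46)² = (-64)² = 4096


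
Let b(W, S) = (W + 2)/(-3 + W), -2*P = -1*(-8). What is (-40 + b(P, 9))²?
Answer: 77284/49 ≈ 1577.2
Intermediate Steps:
P = -4 (P = -(-1)*(-8)/2 = -½*8 = -4)
b(W, S) = (2 + W)/(-3 + W)
(-40 + b(P, 9))² = (-40 + (2 - 4)/(-3 - 4))² = (-40 - 2/(-7))² = (-40 - ⅐*(-2))² = (-40 + 2/7)² = (-278/7)² = 77284/49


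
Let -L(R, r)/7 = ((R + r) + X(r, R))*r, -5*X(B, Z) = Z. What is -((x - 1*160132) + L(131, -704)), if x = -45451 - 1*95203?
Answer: 16268218/5 ≈ 3.2536e+6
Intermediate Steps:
X(B, Z) = -Z/5
x = -140654 (x = -45451 - 95203 = -140654)
L(R, r) = -7*r*(r + 4*R/5) (L(R, r) = -7*((R + r) - R/5)*r = -7*(r + 4*R/5)*r = -7*r*(r + 4*R/5))
-((x - 1*160132) + L(131, -704)) = -((-140654 - 1*160132) - 7/5*(-704)*(4*131 + 5*(-704))) = -((-140654 - 160132) - 7/5*(-704)*(524 - 3520)) = -(-300786 - 7/5*(-704)*(-2996)) = -(-300786 - 14764288/5) = -1*(-16268218/5) = 16268218/5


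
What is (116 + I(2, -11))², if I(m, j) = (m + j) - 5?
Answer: 10404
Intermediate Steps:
I(m, j) = -5 + j + m (I(m, j) = (j + m) - 5 = -5 + j + m)
(116 + I(2, -11))² = (116 + (-5 - 11 + 2))² = (116 - 14)² = 102² = 10404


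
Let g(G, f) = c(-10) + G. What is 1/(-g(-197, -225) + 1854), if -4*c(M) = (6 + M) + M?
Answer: 2/4095 ≈ 0.00048840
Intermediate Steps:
c(M) = -3/2 - M/2 (c(M) = -((6 + M) + M)/4 = -(6 + 2*M)/4 = -3/2 - M/2)
g(G, f) = 7/2 + G (g(G, f) = (-3/2 - ½*(-10)) + G = (-3/2 + 5) + G = 7/2 + G)
1/(-g(-197, -225) + 1854) = 1/(-(7/2 - 197) + 1854) = 1/(-1*(-387/2) + 1854) = 1/(387/2 + 1854) = 1/(4095/2) = 2/4095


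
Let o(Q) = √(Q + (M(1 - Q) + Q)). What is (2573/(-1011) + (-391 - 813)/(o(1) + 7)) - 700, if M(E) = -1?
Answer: -1724857/2022 ≈ -853.04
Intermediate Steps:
o(Q) = √(-1 + 2*Q) (o(Q) = √(Q + (-1 + Q)) = √(-1 + 2*Q))
(2573/(-1011) + (-391 - 813)/(o(1) + 7)) - 700 = (2573/(-1011) + (-391 - 813)/(√(-1 + 2*1) + 7)) - 700 = (2573*(-1/1011) - 1204/(√(-1 + 2) + 7)) - 700 = (-2573/1011 - 1204/(√1 + 7)) - 700 = (-2573/1011 - 1204/(1 + 7)) - 700 = (-2573/1011 - 1204/8) - 700 = (-2573/1011 - 1204*⅛) - 700 = (-2573/1011 - 301/2) - 700 = -309457/2022 - 700 = -1724857/2022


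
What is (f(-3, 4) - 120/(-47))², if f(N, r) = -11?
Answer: 157609/2209 ≈ 71.349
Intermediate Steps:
(f(-3, 4) - 120/(-47))² = (-11 - 120/(-47))² = (-11 - 120*(-1/47))² = (-11 + 120/47)² = (-397/47)² = 157609/2209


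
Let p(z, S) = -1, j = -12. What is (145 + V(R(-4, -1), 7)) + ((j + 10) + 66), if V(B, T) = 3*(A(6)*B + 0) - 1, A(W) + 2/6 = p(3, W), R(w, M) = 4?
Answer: 192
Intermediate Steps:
A(W) = -4/3 (A(W) = -1/3 - 1 = -4/3)
V(B, T) = -1 - 4*B (V(B, T) = 3*(-4*B/3 + 0) - 1 = 3*(-4*B/3) - 1 = -4*B - 1 = -1 - 4*B)
(145 + V(R(-4, -1), 7)) + ((j + 10) + 66) = (145 + (-1 - 4*4)) + ((-12 + 10) + 66) = (145 + (-1 - 16)) + (-2 + 66) = (145 - 17) + 64 = 128 + 64 = 192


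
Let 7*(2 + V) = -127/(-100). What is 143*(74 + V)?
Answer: 7225361/700 ≈ 10322.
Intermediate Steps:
V = -1273/700 (V = -2 + (-127/(-100))/7 = -2 + (-127*(-1/100))/7 = -2 + (1/7)*(127/100) = -2 + 127/700 = -1273/700 ≈ -1.8186)
143*(74 + V) = 143*(74 - 1273/700) = 143*(50527/700) = 7225361/700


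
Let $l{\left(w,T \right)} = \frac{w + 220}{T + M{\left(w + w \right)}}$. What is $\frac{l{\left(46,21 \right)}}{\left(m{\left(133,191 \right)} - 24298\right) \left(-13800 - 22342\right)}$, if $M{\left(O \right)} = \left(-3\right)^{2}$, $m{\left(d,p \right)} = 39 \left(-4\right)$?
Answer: $\frac{133}{13257247020} \approx 1.0032 \cdot 10^{-8}$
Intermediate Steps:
$m{\left(d,p \right)} = -156$
$M{\left(O \right)} = 9$
$l{\left(w,T \right)} = \frac{220 + w}{9 + T}$ ($l{\left(w,T \right)} = \frac{w + 220}{T + 9} = \frac{220 + w}{9 + T}$)
$\frac{l{\left(46,21 \right)}}{\left(m{\left(133,191 \right)} - 24298\right) \left(-13800 - 22342\right)} = \frac{\frac{1}{9 + 21} \left(220 + 46\right)}{\left(-156 - 24298\right) \left(-13800 - 22342\right)} = \frac{\frac{1}{30} \cdot 266}{\left(-156 - 24298\right) \left(-36142\right)} = \frac{\frac{1}{30} \cdot 266}{\left(-24454\right) \left(-36142\right)} = \frac{133}{15 \cdot 883816468} = \frac{133}{15} \cdot \frac{1}{883816468} = \frac{133}{13257247020}$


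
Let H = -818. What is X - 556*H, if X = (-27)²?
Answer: 455537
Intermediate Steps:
X = 729
X - 556*H = 729 - 556*(-818) = 729 + 454808 = 455537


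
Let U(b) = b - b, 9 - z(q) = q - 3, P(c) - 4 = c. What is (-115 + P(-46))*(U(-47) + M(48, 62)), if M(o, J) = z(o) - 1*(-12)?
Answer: 3768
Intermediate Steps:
P(c) = 4 + c
z(q) = 12 - q (z(q) = 9 - (q - 3) = 9 - (-3 + q) = 9 + (3 - q) = 12 - q)
M(o, J) = 24 - o (M(o, J) = (12 - o) - 1*(-12) = (12 - o) + 12 = 24 - o)
U(b) = 0
(-115 + P(-46))*(U(-47) + M(48, 62)) = (-115 + (4 - 46))*(0 + (24 - 1*48)) = (-115 - 42)*(0 + (24 - 48)) = -157*(0 - 24) = -157*(-24) = 3768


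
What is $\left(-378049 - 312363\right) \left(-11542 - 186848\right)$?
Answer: $136970836680$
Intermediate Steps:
$\left(-378049 - 312363\right) \left(-11542 - 186848\right) = \left(-690412\right) \left(-198390\right) = 136970836680$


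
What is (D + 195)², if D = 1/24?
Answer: 21911761/576 ≈ 38041.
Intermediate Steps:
D = 1/24 ≈ 0.041667
(D + 195)² = (1/24 + 195)² = (4681/24)² = 21911761/576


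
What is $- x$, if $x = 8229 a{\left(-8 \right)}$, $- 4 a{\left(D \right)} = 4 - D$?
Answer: $24687$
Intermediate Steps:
$a{\left(D \right)} = -1 + \frac{D}{4}$ ($a{\left(D \right)} = - \frac{4 - D}{4} = -1 + \frac{D}{4}$)
$x = -24687$ ($x = 8229 \left(-1 + \frac{1}{4} \left(-8\right)\right) = 8229 \left(-1 - 2\right) = 8229 \left(-3\right) = -24687$)
$- x = \left(-1\right) \left(-24687\right) = 24687$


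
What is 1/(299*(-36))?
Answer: -1/10764 ≈ -9.2902e-5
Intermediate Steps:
1/(299*(-36)) = 1/(-10764) = -1/10764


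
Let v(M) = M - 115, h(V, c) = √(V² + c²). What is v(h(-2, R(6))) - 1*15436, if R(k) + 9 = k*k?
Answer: -15551 + √733 ≈ -15524.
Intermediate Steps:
R(k) = -9 + k² (R(k) = -9 + k*k = -9 + k²)
v(M) = -115 + M
v(h(-2, R(6))) - 1*15436 = (-115 + √((-2)² + (-9 + 6²)²)) - 1*15436 = (-115 + √(4 + (-9 + 36)²)) - 15436 = (-115 + √(4 + 27²)) - 15436 = (-115 + √(4 + 729)) - 15436 = (-115 + √733) - 15436 = -15551 + √733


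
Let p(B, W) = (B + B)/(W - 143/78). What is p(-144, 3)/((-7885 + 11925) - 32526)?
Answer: 864/99701 ≈ 0.0086659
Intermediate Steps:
p(B, W) = 2*B/(-11/6 + W) (p(B, W) = (2*B)/(W - 143*1/78) = (2*B)/(W - 11/6) = (2*B)/(-11/6 + W) = 2*B/(-11/6 + W))
p(-144, 3)/((-7885 + 11925) - 32526) = (12*(-144)/(-11 + 6*3))/((-7885 + 11925) - 32526) = (12*(-144)/(-11 + 18))/(4040 - 32526) = (12*(-144)/7)/(-28486) = (12*(-144)*(1/7))*(-1/28486) = -1728/7*(-1/28486) = 864/99701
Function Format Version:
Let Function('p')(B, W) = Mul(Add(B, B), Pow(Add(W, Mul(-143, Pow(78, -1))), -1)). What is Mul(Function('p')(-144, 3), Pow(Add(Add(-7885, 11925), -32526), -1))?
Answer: Rational(864, 99701) ≈ 0.0086659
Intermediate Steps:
Function('p')(B, W) = Mul(2, B, Pow(Add(Rational(-11, 6), W), -1)) (Function('p')(B, W) = Mul(Mul(2, B), Pow(Add(W, Mul(-143, Rational(1, 78))), -1)) = Mul(Mul(2, B), Pow(Add(W, Rational(-11, 6)), -1)) = Mul(Mul(2, B), Pow(Add(Rational(-11, 6), W), -1)) = Mul(2, B, Pow(Add(Rational(-11, 6), W), -1)))
Mul(Function('p')(-144, 3), Pow(Add(Add(-7885, 11925), -32526), -1)) = Mul(Mul(12, -144, Pow(Add(-11, Mul(6, 3)), -1)), Pow(Add(Add(-7885, 11925), -32526), -1)) = Mul(Mul(12, -144, Pow(Add(-11, 18), -1)), Pow(Add(4040, -32526), -1)) = Mul(Mul(12, -144, Pow(7, -1)), Pow(-28486, -1)) = Mul(Mul(12, -144, Rational(1, 7)), Rational(-1, 28486)) = Mul(Rational(-1728, 7), Rational(-1, 28486)) = Rational(864, 99701)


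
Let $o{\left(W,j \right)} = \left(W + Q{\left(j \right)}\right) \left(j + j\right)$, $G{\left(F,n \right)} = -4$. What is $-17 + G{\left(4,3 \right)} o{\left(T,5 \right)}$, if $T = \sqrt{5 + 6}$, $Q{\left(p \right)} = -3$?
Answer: $103 - 40 \sqrt{11} \approx -29.665$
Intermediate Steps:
$T = \sqrt{11} \approx 3.3166$
$o{\left(W,j \right)} = 2 j \left(-3 + W\right)$ ($o{\left(W,j \right)} = \left(W - 3\right) \left(j + j\right) = \left(-3 + W\right) 2 j = 2 j \left(-3 + W\right)$)
$-17 + G{\left(4,3 \right)} o{\left(T,5 \right)} = -17 - 4 \cdot 2 \cdot 5 \left(-3 + \sqrt{11}\right) = -17 - 4 \left(-30 + 10 \sqrt{11}\right) = -17 + \left(120 - 40 \sqrt{11}\right) = 103 - 40 \sqrt{11}$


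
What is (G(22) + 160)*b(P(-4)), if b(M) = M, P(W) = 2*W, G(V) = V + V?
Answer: -1632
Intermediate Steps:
G(V) = 2*V
(G(22) + 160)*b(P(-4)) = (2*22 + 160)*(2*(-4)) = (44 + 160)*(-8) = 204*(-8) = -1632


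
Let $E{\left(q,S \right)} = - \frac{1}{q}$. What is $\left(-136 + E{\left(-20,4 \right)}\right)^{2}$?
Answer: $\frac{7392961}{400} \approx 18482.0$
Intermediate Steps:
$\left(-136 + E{\left(-20,4 \right)}\right)^{2} = \left(-136 - \frac{1}{-20}\right)^{2} = \left(-136 - - \frac{1}{20}\right)^{2} = \left(-136 + \frac{1}{20}\right)^{2} = \left(- \frac{2719}{20}\right)^{2} = \frac{7392961}{400}$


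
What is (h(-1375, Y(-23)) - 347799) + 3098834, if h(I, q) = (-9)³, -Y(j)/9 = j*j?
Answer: 2750306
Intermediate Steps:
Y(j) = -9*j² (Y(j) = -9*j*j = -9*j²)
h(I, q) = -729
(h(-1375, Y(-23)) - 347799) + 3098834 = (-729 - 347799) + 3098834 = -348528 + 3098834 = 2750306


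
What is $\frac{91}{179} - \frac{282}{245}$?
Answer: $- \frac{28183}{43855} \approx -0.64264$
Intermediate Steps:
$\frac{91}{179} - \frac{282}{245} = - \frac{28183}{43855}$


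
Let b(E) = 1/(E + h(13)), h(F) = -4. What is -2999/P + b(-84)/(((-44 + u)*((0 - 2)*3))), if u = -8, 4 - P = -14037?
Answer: -82354585/385509696 ≈ -0.21363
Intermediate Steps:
P = 14041 (P = 4 - 1*(-14037) = 4 + 14037 = 14041)
b(E) = 1/(-4 + E) (b(E) = 1/(E - 4) = 1/(-4 + E))
-2999/P + b(-84)/(((-44 + u)*((0 - 2)*3))) = -2999/14041 + 1/((-4 - 84)*(((-44 - 8)*((0 - 2)*3)))) = -2999*1/14041 + 1/((-88)*((-(-104)*3))) = -2999/14041 - 1/(88*((-52*(-6)))) = -2999/14041 - 1/88/312 = -2999/14041 - 1/88*1/312 = -2999/14041 - 1/27456 = -82354585/385509696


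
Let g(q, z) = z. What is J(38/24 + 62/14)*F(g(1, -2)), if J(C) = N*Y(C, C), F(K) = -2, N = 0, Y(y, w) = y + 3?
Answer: 0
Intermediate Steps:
Y(y, w) = 3 + y
J(C) = 0 (J(C) = 0*(3 + C) = 0)
J(38/24 + 62/14)*F(g(1, -2)) = 0*(-2) = 0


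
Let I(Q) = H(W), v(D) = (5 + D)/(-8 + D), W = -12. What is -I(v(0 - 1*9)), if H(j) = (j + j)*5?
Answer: 120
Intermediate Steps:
H(j) = 10*j (H(j) = (2*j)*5 = 10*j)
v(D) = (5 + D)/(-8 + D)
I(Q) = -120 (I(Q) = 10*(-12) = -120)
-I(v(0 - 1*9)) = -1*(-120) = 120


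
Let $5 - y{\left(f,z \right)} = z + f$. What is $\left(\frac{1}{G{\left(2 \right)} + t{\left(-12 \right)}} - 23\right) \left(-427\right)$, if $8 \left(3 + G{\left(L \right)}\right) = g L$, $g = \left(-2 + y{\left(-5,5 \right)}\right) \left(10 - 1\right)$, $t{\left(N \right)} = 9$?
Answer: $\frac{499163}{51} \approx 9787.5$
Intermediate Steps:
$y{\left(f,z \right)} = 5 - f - z$ ($y{\left(f,z \right)} = 5 - \left(z + f\right) = 5 - \left(f + z\right) = 5 - f - z$)
$g = 27$ ($g = \left(-2 - -5\right) \left(10 - 1\right) = \left(-2 + \left(5 + 5 - 5\right)\right) 9 = \left(-2 + 5\right) 9 = 3 \cdot 9 = 27$)
$G{\left(L \right)} = -3 + \frac{27 L}{8}$
$\left(\frac{1}{G{\left(2 \right)} + t{\left(-12 \right)}} - 23\right) \left(-427\right) = \left(\frac{1}{\left(-3 + \frac{27}{8} \cdot 2\right) + 9} - 23\right) \left(-427\right) = \left(\frac{1}{\left(-3 + \frac{27}{4}\right) + 9} - 23\right) \left(-427\right) = \left(\frac{1}{\frac{15}{4} + 9} - 23\right) \left(-427\right) = \left(\frac{1}{\frac{51}{4}} - 23\right) \left(-427\right) = \left(\frac{4}{51} - 23\right) \left(-427\right) = \left(- \frac{1169}{51}\right) \left(-427\right) = \frac{499163}{51}$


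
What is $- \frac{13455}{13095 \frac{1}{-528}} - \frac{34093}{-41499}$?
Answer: $\frac{2187150397}{4025403} \approx 543.34$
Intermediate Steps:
$- \frac{13455}{13095 \frac{1}{-528}} - \frac{34093}{-41499} = - \frac{13455}{13095 \left(- \frac{1}{528}\right)} - - \frac{34093}{41499} = - \frac{13455}{- \frac{4365}{176}} + \frac{34093}{41499} = \left(-13455\right) \left(- \frac{176}{4365}\right) + \frac{34093}{41499} = \frac{52624}{97} + \frac{34093}{41499} = \frac{2187150397}{4025403}$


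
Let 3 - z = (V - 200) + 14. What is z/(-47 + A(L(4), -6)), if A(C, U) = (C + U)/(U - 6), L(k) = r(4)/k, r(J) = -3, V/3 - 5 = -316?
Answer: -17952/743 ≈ -24.161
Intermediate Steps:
V = -933 (V = 15 + 3*(-316) = 15 - 948 = -933)
L(k) = -3/k
A(C, U) = (C + U)/(-6 + U)
z = 1122 (z = 3 - ((-933 - 200) + 14) = 3 - (-1133 + 14) = 3 - 1*(-1119) = 3 + 1119 = 1122)
z/(-47 + A(L(4), -6)) = 1122/(-47 + (-3/4 - 6)/(-6 - 6)) = 1122/(-47 + (-3*¼ - 6)/(-12)) = 1122/(-47 - (-¾ - 6)/12) = 1122/(-47 - 1/12*(-27/4)) = 1122/(-47 + 9/16) = 1122/(-743/16) = -16/743*1122 = -17952/743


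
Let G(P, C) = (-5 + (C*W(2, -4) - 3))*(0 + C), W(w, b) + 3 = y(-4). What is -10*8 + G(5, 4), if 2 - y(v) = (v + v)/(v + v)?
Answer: -144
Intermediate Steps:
y(v) = 1 (y(v) = 2 - (v + v)/(v + v) = 2 - 2*v/(2*v) = 2 - 2*v*1/(2*v) = 2 - 1*1 = 2 - 1 = 1)
W(w, b) = -2 (W(w, b) = -3 + 1 = -2)
G(P, C) = C*(-8 - 2*C) (G(P, C) = (-5 + (C*(-2) - 3))*(0 + C) = (-5 + (-2*C - 3))*C = (-5 + (-3 - 2*C))*C = (-8 - 2*C)*C = C*(-8 - 2*C))
-10*8 + G(5, 4) = -10*8 + 2*4*(-4 - 1*4) = -80 + 2*4*(-4 - 4) = -80 + 2*4*(-8) = -80 - 64 = -144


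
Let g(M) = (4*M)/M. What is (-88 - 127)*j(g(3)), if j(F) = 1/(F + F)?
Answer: -215/8 ≈ -26.875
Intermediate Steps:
g(M) = 4
j(F) = 1/(2*F)
(-88 - 127)*j(g(3)) = (-88 - 127)*((½)/4) = -215/(2*4) = -215*⅛ = -215/8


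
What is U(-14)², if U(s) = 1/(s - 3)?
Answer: 1/289 ≈ 0.0034602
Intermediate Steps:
U(s) = 1/(-3 + s)
U(-14)² = (1/(-3 - 14))² = (1/(-17))² = (-1/17)² = 1/289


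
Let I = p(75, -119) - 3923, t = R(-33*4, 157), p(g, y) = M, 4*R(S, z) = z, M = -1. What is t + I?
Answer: -15539/4 ≈ -3884.8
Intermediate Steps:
R(S, z) = z/4
p(g, y) = -1
t = 157/4 (t = (1/4)*157 = 157/4 ≈ 39.250)
I = -3924 (I = -1 - 3923 = -3924)
t + I = 157/4 - 3924 = -15539/4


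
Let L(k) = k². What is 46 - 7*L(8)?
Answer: -402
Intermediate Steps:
46 - 7*L(8) = 46 - 7*8² = 46 - 7*64 = 46 - 448 = -402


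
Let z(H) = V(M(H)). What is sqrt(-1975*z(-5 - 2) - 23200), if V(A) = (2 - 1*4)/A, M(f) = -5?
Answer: I*sqrt(23990) ≈ 154.89*I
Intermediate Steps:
V(A) = -2/A (V(A) = (2 - 4)/A = -2/A)
z(H) = 2/5 (z(H) = -2/(-5) = -2*(-1/5) = 2/5)
sqrt(-1975*z(-5 - 2) - 23200) = sqrt(-1975*2/5 - 23200) = sqrt(-790 - 23200) = sqrt(-23990) = I*sqrt(23990)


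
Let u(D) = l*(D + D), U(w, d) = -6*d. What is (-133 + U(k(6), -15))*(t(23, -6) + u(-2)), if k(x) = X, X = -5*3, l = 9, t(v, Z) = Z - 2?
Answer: 1892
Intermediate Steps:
t(v, Z) = -2 + Z
X = -15
k(x) = -15
u(D) = 18*D (u(D) = 9*(D + D) = 9*(2*D) = 18*D)
(-133 + U(k(6), -15))*(t(23, -6) + u(-2)) = (-133 - 6*(-15))*((-2 - 6) + 18*(-2)) = (-133 + 90)*(-8 - 36) = -43*(-44) = 1892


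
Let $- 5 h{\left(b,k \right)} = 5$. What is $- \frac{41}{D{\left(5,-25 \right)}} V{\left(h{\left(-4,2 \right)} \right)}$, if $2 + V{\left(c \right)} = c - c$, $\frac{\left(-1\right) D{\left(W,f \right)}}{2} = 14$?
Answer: $- \frac{41}{14} \approx -2.9286$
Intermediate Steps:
$h{\left(b,k \right)} = -1$ ($h{\left(b,k \right)} = \left(- \frac{1}{5}\right) 5 = -1$)
$D{\left(W,f \right)} = -28$ ($D{\left(W,f \right)} = \left(-2\right) 14 = -28$)
$V{\left(c \right)} = -2$ ($V{\left(c \right)} = -2 + \left(c - c\right) = -2 + 0 = -2$)
$- \frac{41}{D{\left(5,-25 \right)}} V{\left(h{\left(-4,2 \right)} \right)} = - \frac{41}{-28} \left(-2\right) = \left(-41\right) \left(- \frac{1}{28}\right) \left(-2\right) = \frac{41}{28} \left(-2\right) = - \frac{41}{14}$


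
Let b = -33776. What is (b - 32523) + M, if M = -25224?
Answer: -91523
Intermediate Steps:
(b - 32523) + M = (-33776 - 32523) - 25224 = -66299 - 25224 = -91523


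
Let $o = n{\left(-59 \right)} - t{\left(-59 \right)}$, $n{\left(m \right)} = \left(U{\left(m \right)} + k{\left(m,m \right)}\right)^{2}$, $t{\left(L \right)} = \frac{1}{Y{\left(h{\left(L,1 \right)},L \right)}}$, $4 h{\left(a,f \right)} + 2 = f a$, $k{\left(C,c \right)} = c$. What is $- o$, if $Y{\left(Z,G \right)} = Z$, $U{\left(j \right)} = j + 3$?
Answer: $- \frac{806729}{61} \approx -13225.0$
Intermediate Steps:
$U{\left(j \right)} = 3 + j$
$h{\left(a,f \right)} = - \frac{1}{2} + \frac{a f}{4}$ ($h{\left(a,f \right)} = - \frac{1}{2} + \frac{f a}{4} = - \frac{1}{2} + \frac{a f}{4}$)
$t{\left(L \right)} = \frac{1}{- \frac{1}{2} + \frac{L}{4}}$ ($t{\left(L \right)} = \frac{1}{- \frac{1}{2} + \frac{1}{4} L 1} = \frac{1}{- \frac{1}{2} + \frac{L}{4}}$)
$n{\left(m \right)} = \left(3 + 2 m\right)^{2}$ ($n{\left(m \right)} = \left(\left(3 + m\right) + m\right)^{2} = \left(3 + 2 m\right)^{2}$)
$o = \frac{806729}{61}$ ($o = \left(3 + 2 \left(-59\right)\right)^{2} - \frac{4}{-2 - 59} = \left(3 - 118\right)^{2} - \frac{4}{-61} = \left(-115\right)^{2} - 4 \left(- \frac{1}{61}\right) = 13225 - - \frac{4}{61} = 13225 + \frac{4}{61} = \frac{806729}{61} \approx 13225.0$)
$- o = \left(-1\right) \frac{806729}{61} = - \frac{806729}{61}$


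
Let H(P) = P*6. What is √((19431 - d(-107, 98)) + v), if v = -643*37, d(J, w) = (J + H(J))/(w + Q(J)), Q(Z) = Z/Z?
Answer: I*√4739801/33 ≈ 65.973*I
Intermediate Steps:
H(P) = 6*P
Q(Z) = 1
d(J, w) = 7*J/(1 + w) (d(J, w) = (J + 6*J)/(w + 1) = (7*J)/(1 + w) = 7*J/(1 + w))
v = -23791
√((19431 - d(-107, 98)) + v) = √((19431 - 7*(-107)/(1 + 98)) - 23791) = √((19431 - 7*(-107)/99) - 23791) = √((19431 - 1*(-749/99)) - 23791) = √((19431 + 749/99) - 23791) = √(1924418/99 - 23791) = √(-430891/99) = I*√4739801/33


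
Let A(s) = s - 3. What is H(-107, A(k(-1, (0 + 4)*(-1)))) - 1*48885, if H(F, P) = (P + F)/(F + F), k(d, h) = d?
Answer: -10461279/214 ≈ -48885.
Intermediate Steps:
A(s) = -3 + s
H(F, P) = (F + P)/(2*F) (H(F, P) = (F + P)/((2*F)) = (F + P)*(1/(2*F)) = (F + P)/(2*F))
H(-107, A(k(-1, (0 + 4)*(-1)))) - 1*48885 = (1/2)*(-107 + (-3 - 1))/(-107) - 1*48885 = (1/2)*(-1/107)*(-107 - 4) - 48885 = (1/2)*(-1/107)*(-111) - 48885 = 111/214 - 48885 = -10461279/214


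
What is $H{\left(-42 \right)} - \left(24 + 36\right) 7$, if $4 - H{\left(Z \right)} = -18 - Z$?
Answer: $-440$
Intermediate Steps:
$H{\left(Z \right)} = 22 + Z$ ($H{\left(Z \right)} = 4 - \left(-18 - Z\right) = 4 + \left(18 + Z\right) = 22 + Z$)
$H{\left(-42 \right)} - \left(24 + 36\right) 7 = \left(22 - 42\right) - \left(24 + 36\right) 7 = -20 - 60 \cdot 7 = -20 - 420 = -440$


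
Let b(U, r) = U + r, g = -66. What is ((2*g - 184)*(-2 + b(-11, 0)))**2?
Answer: 16875664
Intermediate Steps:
((2*g - 184)*(-2 + b(-11, 0)))**2 = ((2*(-66) - 184)*(-2 + (-11 + 0)))**2 = ((-132 - 184)*(-2 - 11))**2 = (-316*(-13))**2 = 4108**2 = 16875664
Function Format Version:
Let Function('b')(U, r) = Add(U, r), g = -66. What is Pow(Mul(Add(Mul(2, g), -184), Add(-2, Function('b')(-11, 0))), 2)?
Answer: 16875664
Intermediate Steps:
Pow(Mul(Add(Mul(2, g), -184), Add(-2, Function('b')(-11, 0))), 2) = Pow(Mul(Add(Mul(2, -66), -184), Add(-2, Add(-11, 0))), 2) = Pow(Mul(Add(-132, -184), Add(-2, -11)), 2) = Pow(Mul(-316, -13), 2) = Pow(4108, 2) = 16875664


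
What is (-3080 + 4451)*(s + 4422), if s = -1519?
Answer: 3980013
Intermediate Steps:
(-3080 + 4451)*(s + 4422) = (-3080 + 4451)*(-1519 + 4422) = 1371*2903 = 3980013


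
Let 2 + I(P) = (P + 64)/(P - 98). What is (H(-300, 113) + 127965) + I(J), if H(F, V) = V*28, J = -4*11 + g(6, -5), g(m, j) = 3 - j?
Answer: 8785495/67 ≈ 1.3113e+5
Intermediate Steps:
J = -36 (J = -4*11 + (3 - 1*(-5)) = -44 + (3 + 5) = -44 + 8 = -36)
I(P) = -2 + (64 + P)/(-98 + P) (I(P) = -2 + (P + 64)/(P - 98) = -2 + (64 + P)/(-98 + P))
H(F, V) = 28*V
(H(-300, 113) + 127965) + I(J) = (28*113 + 127965) + (260 - 1*(-36))/(-98 - 36) = (3164 + 127965) + (260 + 36)/(-134) = 131129 - 1/134*296 = 131129 - 148/67 = 8785495/67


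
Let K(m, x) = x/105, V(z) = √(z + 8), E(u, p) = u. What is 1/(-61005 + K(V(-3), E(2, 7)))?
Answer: -105/6405523 ≈ -1.6392e-5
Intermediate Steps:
V(z) = √(8 + z)
K(m, x) = x/105 (K(m, x) = x*(1/105) = x/105)
1/(-61005 + K(V(-3), E(2, 7))) = 1/(-61005 + (1/105)*2) = 1/(-61005 + 2/105) = 1/(-6405523/105) = -105/6405523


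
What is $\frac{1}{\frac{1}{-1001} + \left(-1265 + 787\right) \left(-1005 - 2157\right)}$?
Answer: $\frac{1001}{1512947435} \approx 6.6162 \cdot 10^{-7}$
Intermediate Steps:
$\frac{1}{\frac{1}{-1001} + \left(-1265 + 787\right) \left(-1005 - 2157\right)} = \frac{1}{- \frac{1}{1001} - -1511436} = \frac{1}{- \frac{1}{1001} + 1511436} = \frac{1}{\frac{1512947435}{1001}} = \frac{1001}{1512947435}$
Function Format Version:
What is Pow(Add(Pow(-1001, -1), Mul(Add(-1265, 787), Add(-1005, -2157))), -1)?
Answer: Rational(1001, 1512947435) ≈ 6.6162e-7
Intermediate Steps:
Pow(Add(Pow(-1001, -1), Mul(Add(-1265, 787), Add(-1005, -2157))), -1) = Pow(Add(Rational(-1, 1001), Mul(-478, -3162)), -1) = Pow(Add(Rational(-1, 1001), 1511436), -1) = Pow(Rational(1512947435, 1001), -1) = Rational(1001, 1512947435)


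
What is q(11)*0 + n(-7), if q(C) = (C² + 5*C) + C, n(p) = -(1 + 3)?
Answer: -4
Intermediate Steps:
n(p) = -4 (n(p) = -1*4 = -4)
q(C) = C² + 6*C
q(11)*0 + n(-7) = (11*(6 + 11))*0 - 4 = (11*17)*0 - 4 = 187*0 - 4 = 0 - 4 = -4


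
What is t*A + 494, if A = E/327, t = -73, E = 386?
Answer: 133360/327 ≈ 407.83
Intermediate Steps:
A = 386/327 ≈ 1.1804
t*A + 494 = -73*386/327 + 494 = -28178/327 + 494 = 133360/327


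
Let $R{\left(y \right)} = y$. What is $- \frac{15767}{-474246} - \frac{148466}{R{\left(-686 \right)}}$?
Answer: $\frac{35210111399}{162666378} \approx 216.46$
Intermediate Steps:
$- \frac{15767}{-474246} - \frac{148466}{R{\left(-686 \right)}} = - \frac{15767}{-474246} - \frac{148466}{-686} = \left(-15767\right) \left(- \frac{1}{474246}\right) - - \frac{74233}{343} = \frac{15767}{474246} + \frac{74233}{343} = \frac{35210111399}{162666378}$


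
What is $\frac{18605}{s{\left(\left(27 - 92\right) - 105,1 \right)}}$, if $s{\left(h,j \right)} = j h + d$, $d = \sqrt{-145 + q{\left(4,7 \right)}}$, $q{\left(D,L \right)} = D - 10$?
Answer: $- \frac{3162850}{29051} - \frac{18605 i \sqrt{151}}{29051} \approx -108.87 - 7.8697 i$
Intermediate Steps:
$q{\left(D,L \right)} = -10 + D$
$d = i \sqrt{151}$ ($d = \sqrt{-145 + \left(-10 + 4\right)} = \sqrt{-145 - 6} = \sqrt{-151} = i \sqrt{151} \approx 12.288 i$)
$s{\left(h,j \right)} = i \sqrt{151} + h j$ ($s{\left(h,j \right)} = j h + i \sqrt{151} = h j + i \sqrt{151} = i \sqrt{151} + h j$)
$\frac{18605}{s{\left(\left(27 - 92\right) - 105,1 \right)}} = \frac{18605}{i \sqrt{151} + \left(\left(27 - 92\right) - 105\right) 1} = \frac{18605}{i \sqrt{151} + \left(-65 - 105\right) 1} = \frac{18605}{i \sqrt{151} - 170} = \frac{18605}{-170 + i \sqrt{151}}$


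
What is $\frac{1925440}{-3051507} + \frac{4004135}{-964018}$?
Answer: $- \frac{14074804799365}{2941707675126} \approx -4.7846$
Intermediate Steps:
$\frac{1925440}{-3051507} + \frac{4004135}{-964018} = 1925440 \left(- \frac{1}{3051507}\right) + 4004135 \left(- \frac{1}{964018}\right) = - \frac{1925440}{3051507} - \frac{4004135}{964018} = - \frac{14074804799365}{2941707675126}$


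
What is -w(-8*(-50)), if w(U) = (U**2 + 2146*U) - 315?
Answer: -1018085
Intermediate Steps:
w(U) = -315 + U**2 + 2146*U
-w(-8*(-50)) = -(-315 + (-8*(-50))**2 + 2146*(-8*(-50))) = -(-315 + 400**2 + 2146*400) = -(-315 + 160000 + 858400) = -1*1018085 = -1018085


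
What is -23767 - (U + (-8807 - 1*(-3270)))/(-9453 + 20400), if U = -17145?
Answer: -260154667/10947 ≈ -23765.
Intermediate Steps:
-23767 - (U + (-8807 - 1*(-3270)))/(-9453 + 20400) = -23767 - (-17145 + (-8807 - 1*(-3270)))/(-9453 + 20400) = -23767 - (-17145 + (-8807 + 3270))/10947 = -23767 - (-17145 - 5537)/10947 = -23767 - (-22682)/10947 = -23767 - 1*(-22682/10947) = -23767 + 22682/10947 = -260154667/10947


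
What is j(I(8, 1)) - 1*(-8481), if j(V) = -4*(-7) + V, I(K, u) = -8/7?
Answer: 59555/7 ≈ 8507.9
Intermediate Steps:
I(K, u) = -8/7 (I(K, u) = -8*⅐ = -8/7)
j(V) = 28 + V
j(I(8, 1)) - 1*(-8481) = (28 - 8/7) - 1*(-8481) = 188/7 + 8481 = 59555/7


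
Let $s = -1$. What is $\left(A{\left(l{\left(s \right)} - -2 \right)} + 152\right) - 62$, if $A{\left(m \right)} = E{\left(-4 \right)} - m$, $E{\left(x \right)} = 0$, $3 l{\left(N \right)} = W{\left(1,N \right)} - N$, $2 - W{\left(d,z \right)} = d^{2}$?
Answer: $\frac{262}{3} \approx 87.333$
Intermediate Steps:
$W{\left(d,z \right)} = 2 - d^{2}$
$l{\left(N \right)} = \frac{1}{3} - \frac{N}{3}$ ($l{\left(N \right)} = \frac{\left(2 - 1^{2}\right) - N}{3} = \frac{\left(2 - 1\right) - N}{3} = \frac{1 - N}{3} = \frac{1}{3} - \frac{N}{3}$)
$A{\left(m \right)} = - m$ ($A{\left(m \right)} = 0 - m = - m$)
$\left(A{\left(l{\left(s \right)} - -2 \right)} + 152\right) - 62 = \left(- (\left(\frac{1}{3} - - \frac{1}{3}\right) - -2) + 152\right) - 62 = \left(- (\left(\frac{1}{3} + \frac{1}{3}\right) + 2) + 152\right) - 62 = \left(- (\frac{2}{3} + 2) + 152\right) - 62 = \left(\left(-1\right) \frac{8}{3} + 152\right) - 62 = \left(- \frac{8}{3} + 152\right) - 62 = \frac{448}{3} - 62 = \frac{262}{3}$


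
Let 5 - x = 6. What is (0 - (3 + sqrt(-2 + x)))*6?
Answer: -18 - 6*I*sqrt(3) ≈ -18.0 - 10.392*I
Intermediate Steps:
x = -1 (x = 5 - 1*6 = 5 - 6 = -1)
(0 - (3 + sqrt(-2 + x)))*6 = (0 - (3 + sqrt(-2 - 1)))*6 = (0 - (3 + sqrt(-3)))*6 = (0 - (3 + I*sqrt(3)))*6 = (0 + (-3 - I*sqrt(3)))*6 = (-3 - I*sqrt(3))*6 = -18 - 6*I*sqrt(3)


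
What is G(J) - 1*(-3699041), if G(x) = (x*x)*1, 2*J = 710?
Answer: 3825066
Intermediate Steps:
J = 355 (J = (1/2)*710 = 355)
G(x) = x**2 (G(x) = x**2*1 = x**2)
G(J) - 1*(-3699041) = 355**2 - 1*(-3699041) = 126025 + 3699041 = 3825066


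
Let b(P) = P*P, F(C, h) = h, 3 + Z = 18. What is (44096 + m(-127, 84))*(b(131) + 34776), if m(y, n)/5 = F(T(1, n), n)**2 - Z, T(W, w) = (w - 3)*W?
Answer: 4118656037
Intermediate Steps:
Z = 15 (Z = -3 + 18 = 15)
T(W, w) = W*(-3 + w) (T(W, w) = (-3 + w)*W = W*(-3 + w))
b(P) = P**2
m(y, n) = -75 + 5*n**2 (m(y, n) = 5*(n**2 - 1*15) = 5*(n**2 - 15) = 5*(-15 + n**2) = -75 + 5*n**2)
(44096 + m(-127, 84))*(b(131) + 34776) = (44096 + (-75 + 5*84**2))*(131**2 + 34776) = (44096 + (-75 + 5*7056))*(17161 + 34776) = (44096 + (-75 + 35280))*51937 = (44096 + 35205)*51937 = 79301*51937 = 4118656037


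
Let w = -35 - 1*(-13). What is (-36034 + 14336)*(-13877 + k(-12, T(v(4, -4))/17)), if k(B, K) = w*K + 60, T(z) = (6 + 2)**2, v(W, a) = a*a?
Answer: 5127172306/17 ≈ 3.0160e+8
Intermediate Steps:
v(W, a) = a**2
w = -22 (w = -35 + 13 = -22)
T(z) = 64 (T(z) = 8**2 = 64)
k(B, K) = 60 - 22*K (k(B, K) = -22*K + 60 = 60 - 22*K)
(-36034 + 14336)*(-13877 + k(-12, T(v(4, -4))/17)) = (-36034 + 14336)*(-13877 + (60 - 1408/17)) = -21698*(-13877 + (60 - 1408/17)) = -21698*(-13877 - 388/17) = -21698*(-236297/17) = 5127172306/17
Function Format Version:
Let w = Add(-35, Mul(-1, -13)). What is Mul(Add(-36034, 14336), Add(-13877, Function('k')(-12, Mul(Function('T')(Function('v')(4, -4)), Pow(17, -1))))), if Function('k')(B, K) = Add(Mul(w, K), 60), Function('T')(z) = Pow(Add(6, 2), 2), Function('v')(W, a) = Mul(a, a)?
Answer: Rational(5127172306, 17) ≈ 3.0160e+8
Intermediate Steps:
Function('v')(W, a) = Pow(a, 2)
w = -22 (w = Add(-35, 13) = -22)
Function('T')(z) = 64 (Function('T')(z) = Pow(8, 2) = 64)
Function('k')(B, K) = Add(60, Mul(-22, K)) (Function('k')(B, K) = Add(Mul(-22, K), 60) = Add(60, Mul(-22, K)))
Mul(Add(-36034, 14336), Add(-13877, Function('k')(-12, Mul(Function('T')(Function('v')(4, -4)), Pow(17, -1))))) = Mul(Add(-36034, 14336), Add(-13877, Add(60, Mul(-22, Mul(64, Pow(17, -1)))))) = Mul(-21698, Add(-13877, Add(60, Mul(-22, Mul(64, Rational(1, 17)))))) = Mul(-21698, Add(-13877, Add(60, Mul(-22, Rational(64, 17))))) = Mul(-21698, Add(-13877, Add(60, Rational(-1408, 17)))) = Mul(-21698, Add(-13877, Rational(-388, 17))) = Mul(-21698, Rational(-236297, 17)) = Rational(5127172306, 17)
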